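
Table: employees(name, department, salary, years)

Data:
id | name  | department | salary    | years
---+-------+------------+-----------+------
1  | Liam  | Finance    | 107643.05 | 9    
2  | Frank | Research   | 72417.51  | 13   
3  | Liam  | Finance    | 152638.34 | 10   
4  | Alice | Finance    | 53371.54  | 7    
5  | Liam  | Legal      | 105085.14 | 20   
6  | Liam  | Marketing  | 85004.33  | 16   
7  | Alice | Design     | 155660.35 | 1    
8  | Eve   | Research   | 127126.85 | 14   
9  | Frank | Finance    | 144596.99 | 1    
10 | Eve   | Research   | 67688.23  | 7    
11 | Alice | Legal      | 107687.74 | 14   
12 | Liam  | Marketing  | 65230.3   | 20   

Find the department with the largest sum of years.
SELECT department, SUM(years) as val
FROM employees
GROUP BY department
ORDER BY val DESC
LIMIT 1

Result: Marketing with sum(years) = 36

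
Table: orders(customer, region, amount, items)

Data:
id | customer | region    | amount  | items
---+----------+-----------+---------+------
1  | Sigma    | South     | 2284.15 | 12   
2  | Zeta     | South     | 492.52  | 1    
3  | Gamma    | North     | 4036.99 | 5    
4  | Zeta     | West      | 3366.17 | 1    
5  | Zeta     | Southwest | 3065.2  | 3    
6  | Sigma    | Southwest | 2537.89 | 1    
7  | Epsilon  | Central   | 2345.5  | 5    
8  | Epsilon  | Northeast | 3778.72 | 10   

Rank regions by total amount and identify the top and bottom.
SELECT region, SUM(amount)
FROM orders
GROUP BY region
ORDER BY SUM(amount)

All groups:
  Central: 2345.50
  South: 2776.67
  West: 3366.17
  Northeast: 3778.72
  North: 4036.99
  Southwest: 5603.09

Highest: Southwest (5603.09)
Lowest: Central (2345.50)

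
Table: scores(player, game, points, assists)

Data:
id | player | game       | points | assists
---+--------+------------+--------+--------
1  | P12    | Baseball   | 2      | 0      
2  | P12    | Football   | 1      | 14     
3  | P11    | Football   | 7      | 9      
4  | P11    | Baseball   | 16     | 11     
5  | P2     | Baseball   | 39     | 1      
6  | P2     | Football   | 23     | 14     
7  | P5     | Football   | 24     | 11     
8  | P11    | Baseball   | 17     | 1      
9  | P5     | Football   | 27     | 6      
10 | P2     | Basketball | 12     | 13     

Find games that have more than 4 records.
SELECT game, COUNT(*) as cnt
FROM scores
GROUP BY game
HAVING COUNT(*) > 4

Result:
  Football: 5

Note: HAVING filters groups after aggregation, WHERE filters rows before.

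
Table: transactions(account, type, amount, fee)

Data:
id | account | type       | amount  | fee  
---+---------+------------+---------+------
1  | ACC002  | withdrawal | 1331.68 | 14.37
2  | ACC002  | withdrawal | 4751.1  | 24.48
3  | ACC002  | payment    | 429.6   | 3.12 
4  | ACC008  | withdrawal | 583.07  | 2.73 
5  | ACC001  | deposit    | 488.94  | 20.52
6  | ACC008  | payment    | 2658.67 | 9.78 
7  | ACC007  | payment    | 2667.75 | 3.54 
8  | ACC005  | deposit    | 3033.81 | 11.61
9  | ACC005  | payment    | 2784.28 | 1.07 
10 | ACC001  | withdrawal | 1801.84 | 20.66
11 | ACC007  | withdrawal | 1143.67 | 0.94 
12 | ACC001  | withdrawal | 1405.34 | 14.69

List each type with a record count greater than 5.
SELECT type, COUNT(*) as cnt
FROM transactions
GROUP BY type
HAVING COUNT(*) > 5

Result:
  withdrawal: 6

Note: HAVING filters groups after aggregation, WHERE filters rows before.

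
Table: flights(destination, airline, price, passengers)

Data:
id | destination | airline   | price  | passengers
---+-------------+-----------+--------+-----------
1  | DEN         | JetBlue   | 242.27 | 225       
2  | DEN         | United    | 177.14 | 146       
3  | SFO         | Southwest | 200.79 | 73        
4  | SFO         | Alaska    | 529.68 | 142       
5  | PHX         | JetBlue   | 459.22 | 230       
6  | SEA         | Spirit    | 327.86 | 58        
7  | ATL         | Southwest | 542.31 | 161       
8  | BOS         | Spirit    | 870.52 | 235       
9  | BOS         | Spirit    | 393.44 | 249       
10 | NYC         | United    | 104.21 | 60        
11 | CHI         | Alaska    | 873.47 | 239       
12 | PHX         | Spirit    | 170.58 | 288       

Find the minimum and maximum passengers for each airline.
SELECT airline, MIN(passengers), MAX(passengers)
FROM flights
GROUP BY airline

Result:
  Alaska: min=142, max=239
  JetBlue: min=225, max=230
  Southwest: min=73, max=161
  Spirit: min=58, max=288
  United: min=60, max=146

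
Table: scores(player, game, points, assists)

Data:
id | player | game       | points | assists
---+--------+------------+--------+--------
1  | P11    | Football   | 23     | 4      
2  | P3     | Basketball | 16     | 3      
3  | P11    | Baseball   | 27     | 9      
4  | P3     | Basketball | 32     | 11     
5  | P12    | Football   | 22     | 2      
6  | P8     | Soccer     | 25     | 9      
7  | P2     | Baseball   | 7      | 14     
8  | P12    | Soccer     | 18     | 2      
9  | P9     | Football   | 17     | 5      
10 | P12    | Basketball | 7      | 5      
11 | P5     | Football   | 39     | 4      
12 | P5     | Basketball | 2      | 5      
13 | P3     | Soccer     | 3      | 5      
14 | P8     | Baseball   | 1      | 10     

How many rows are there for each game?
SELECT game, COUNT(*) as count
FROM scores
GROUP BY game

Result:
  Baseball: 3
  Basketball: 4
  Football: 4
  Soccer: 3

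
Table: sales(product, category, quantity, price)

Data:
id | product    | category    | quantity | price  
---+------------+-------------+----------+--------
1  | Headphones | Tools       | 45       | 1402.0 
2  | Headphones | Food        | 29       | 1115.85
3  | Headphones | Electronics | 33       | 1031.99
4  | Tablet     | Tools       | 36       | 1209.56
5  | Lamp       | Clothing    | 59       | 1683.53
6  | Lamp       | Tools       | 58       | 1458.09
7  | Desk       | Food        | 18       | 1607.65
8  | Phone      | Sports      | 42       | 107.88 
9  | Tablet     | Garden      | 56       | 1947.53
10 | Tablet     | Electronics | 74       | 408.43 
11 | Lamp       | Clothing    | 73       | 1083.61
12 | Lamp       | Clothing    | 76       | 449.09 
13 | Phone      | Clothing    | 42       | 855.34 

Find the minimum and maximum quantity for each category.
SELECT category, MIN(quantity), MAX(quantity)
FROM sales
GROUP BY category

Result:
  Clothing: min=42, max=76
  Electronics: min=33, max=74
  Food: min=18, max=29
  Garden: min=56, max=56
  Sports: min=42, max=42
  Tools: min=36, max=58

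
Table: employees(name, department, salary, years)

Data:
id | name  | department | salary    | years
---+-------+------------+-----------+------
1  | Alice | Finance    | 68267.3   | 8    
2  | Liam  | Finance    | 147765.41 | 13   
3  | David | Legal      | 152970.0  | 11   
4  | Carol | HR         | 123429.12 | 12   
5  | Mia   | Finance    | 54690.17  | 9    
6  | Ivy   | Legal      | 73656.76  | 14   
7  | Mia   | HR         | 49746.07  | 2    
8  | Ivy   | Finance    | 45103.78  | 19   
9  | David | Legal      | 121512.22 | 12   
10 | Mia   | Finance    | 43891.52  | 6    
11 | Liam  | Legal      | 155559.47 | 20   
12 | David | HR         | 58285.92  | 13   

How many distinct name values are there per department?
SELECT department, COUNT(DISTINCT name)
FROM employees
GROUP BY department

Result:
  Finance: 4 distinct
  HR: 3 distinct
  Legal: 3 distinct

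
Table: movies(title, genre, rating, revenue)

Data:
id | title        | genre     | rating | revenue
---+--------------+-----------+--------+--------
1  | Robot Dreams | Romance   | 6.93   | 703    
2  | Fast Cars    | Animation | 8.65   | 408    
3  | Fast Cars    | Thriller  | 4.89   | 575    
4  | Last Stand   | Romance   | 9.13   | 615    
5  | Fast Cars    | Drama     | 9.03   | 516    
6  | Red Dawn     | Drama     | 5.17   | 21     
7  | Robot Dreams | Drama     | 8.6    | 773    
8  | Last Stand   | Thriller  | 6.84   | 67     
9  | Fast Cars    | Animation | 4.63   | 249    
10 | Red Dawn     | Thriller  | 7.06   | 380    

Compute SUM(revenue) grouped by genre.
SELECT genre, SUM(revenue) as result
FROM movies
GROUP BY genre

Result:
  Animation: 657
  Drama: 1310
  Romance: 1318
  Thriller: 1022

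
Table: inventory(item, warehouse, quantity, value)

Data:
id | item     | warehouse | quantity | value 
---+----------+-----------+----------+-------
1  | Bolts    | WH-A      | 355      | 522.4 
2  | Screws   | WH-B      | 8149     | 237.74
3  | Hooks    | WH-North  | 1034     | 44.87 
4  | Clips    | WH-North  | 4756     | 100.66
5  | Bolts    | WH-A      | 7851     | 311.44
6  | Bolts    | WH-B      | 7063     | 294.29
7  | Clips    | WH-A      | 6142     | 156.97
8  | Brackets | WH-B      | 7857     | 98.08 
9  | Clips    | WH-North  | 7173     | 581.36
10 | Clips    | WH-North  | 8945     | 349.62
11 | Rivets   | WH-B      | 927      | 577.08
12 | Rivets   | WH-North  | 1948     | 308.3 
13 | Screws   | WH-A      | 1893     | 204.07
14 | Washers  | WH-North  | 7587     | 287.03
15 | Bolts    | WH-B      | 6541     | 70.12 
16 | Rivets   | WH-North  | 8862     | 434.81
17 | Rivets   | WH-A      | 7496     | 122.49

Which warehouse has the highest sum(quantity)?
SELECT warehouse, SUM(quantity) as val
FROM inventory
GROUP BY warehouse
ORDER BY val DESC
LIMIT 1

Result: WH-North with sum(quantity) = 40305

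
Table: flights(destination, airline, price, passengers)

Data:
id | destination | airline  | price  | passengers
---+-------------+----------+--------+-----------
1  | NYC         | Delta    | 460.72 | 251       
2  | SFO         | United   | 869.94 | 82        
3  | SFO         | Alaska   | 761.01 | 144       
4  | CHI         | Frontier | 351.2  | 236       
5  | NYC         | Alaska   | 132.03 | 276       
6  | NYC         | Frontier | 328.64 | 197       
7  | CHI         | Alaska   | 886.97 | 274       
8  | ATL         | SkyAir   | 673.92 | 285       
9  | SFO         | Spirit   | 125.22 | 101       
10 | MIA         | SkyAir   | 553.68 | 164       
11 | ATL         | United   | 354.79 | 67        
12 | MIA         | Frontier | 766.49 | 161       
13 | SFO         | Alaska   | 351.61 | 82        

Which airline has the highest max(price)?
SELECT airline, MAX(price) as val
FROM flights
GROUP BY airline
ORDER BY val DESC
LIMIT 1

Result: Alaska with max(price) = 886.97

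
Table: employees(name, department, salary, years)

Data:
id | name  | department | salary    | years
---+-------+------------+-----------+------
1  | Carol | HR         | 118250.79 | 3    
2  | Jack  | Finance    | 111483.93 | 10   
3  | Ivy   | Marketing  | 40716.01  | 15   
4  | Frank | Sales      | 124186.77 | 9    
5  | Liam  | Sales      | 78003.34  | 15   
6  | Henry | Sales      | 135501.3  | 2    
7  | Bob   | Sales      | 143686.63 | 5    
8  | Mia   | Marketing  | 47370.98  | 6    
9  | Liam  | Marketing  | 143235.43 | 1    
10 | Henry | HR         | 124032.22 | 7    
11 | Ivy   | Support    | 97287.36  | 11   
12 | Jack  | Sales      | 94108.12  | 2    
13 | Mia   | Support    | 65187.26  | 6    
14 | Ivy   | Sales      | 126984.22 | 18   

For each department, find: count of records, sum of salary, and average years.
SELECT department,
       COUNT(*) as cnt,
       SUM(salary) as total_salary,
       AVG(years) as avg_years
FROM employees
GROUP BY department

Result:
  Finance: 1 records, 111483.93 total salary, 10.00 avg years
  HR: 2 records, 242283.01 total salary, 5.00 avg years
  Marketing: 3 records, 231322.42 total salary, 7.33 avg years
  Sales: 6 records, 702470.38 total salary, 8.50 avg years
  Support: 2 records, 162474.62 total salary, 8.50 avg years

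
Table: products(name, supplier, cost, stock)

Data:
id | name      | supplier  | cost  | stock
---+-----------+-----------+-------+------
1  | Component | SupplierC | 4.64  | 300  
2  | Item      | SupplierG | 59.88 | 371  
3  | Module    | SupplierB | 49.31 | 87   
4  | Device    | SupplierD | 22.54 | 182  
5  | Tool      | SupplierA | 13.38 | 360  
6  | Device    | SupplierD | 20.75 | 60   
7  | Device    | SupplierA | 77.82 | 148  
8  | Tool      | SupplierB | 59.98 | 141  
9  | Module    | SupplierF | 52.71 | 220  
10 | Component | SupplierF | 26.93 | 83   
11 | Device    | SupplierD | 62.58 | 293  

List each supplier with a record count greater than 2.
SELECT supplier, COUNT(*) as cnt
FROM products
GROUP BY supplier
HAVING COUNT(*) > 2

Result:
  SupplierD: 3

Note: HAVING filters groups after aggregation, WHERE filters rows before.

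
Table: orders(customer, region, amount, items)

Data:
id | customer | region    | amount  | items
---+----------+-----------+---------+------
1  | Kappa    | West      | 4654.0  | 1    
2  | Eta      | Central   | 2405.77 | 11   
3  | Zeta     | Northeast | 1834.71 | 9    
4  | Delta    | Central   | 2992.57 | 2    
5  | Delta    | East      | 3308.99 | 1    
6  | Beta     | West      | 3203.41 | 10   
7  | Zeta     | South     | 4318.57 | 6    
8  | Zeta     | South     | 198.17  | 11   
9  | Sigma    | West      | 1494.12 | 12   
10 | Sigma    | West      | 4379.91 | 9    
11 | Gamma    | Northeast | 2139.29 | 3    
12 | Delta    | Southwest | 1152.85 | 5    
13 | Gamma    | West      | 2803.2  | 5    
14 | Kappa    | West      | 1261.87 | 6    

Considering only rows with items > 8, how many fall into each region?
SELECT region, COUNT(*)
FROM orders
WHERE items > 8
GROUP BY region

Note: WHERE filters rows before grouping.

Result:
  Central: 1
  Northeast: 1
  South: 1
  West: 3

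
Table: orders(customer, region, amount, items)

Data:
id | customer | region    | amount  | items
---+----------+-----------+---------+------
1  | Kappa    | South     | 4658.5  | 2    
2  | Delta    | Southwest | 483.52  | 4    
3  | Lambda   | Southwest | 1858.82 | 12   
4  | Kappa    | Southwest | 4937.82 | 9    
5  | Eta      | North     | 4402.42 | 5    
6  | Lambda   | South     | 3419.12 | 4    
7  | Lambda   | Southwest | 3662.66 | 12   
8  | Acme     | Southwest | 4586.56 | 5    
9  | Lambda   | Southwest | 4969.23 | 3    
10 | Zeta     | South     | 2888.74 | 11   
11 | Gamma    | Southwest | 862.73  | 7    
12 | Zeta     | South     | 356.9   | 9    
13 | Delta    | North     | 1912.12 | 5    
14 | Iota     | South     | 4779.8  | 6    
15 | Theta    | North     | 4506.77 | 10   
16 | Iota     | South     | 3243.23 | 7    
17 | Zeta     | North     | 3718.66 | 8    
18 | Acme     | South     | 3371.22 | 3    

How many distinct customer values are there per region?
SELECT region, COUNT(DISTINCT customer)
FROM orders
GROUP BY region

Result:
  North: 4 distinct
  South: 5 distinct
  Southwest: 5 distinct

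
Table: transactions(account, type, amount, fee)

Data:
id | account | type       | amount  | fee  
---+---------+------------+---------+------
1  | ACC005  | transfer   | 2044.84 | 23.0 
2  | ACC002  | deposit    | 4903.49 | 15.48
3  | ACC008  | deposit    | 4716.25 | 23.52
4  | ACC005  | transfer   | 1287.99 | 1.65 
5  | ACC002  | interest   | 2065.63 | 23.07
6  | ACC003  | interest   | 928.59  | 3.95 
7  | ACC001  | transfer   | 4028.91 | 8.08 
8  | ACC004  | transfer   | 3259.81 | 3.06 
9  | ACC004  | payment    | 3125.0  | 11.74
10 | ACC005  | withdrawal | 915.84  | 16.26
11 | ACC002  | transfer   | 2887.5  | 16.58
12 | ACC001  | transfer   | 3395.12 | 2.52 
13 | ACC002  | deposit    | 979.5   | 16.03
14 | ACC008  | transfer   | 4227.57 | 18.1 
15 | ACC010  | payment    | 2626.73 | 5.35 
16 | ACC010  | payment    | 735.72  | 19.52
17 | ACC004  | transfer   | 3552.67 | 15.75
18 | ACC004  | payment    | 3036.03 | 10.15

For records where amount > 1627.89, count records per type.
SELECT type, COUNT(*)
FROM transactions
WHERE amount > 1627.89
GROUP BY type

Note: WHERE filters rows before grouping.

Result:
  deposit: 2
  interest: 1
  payment: 3
  transfer: 7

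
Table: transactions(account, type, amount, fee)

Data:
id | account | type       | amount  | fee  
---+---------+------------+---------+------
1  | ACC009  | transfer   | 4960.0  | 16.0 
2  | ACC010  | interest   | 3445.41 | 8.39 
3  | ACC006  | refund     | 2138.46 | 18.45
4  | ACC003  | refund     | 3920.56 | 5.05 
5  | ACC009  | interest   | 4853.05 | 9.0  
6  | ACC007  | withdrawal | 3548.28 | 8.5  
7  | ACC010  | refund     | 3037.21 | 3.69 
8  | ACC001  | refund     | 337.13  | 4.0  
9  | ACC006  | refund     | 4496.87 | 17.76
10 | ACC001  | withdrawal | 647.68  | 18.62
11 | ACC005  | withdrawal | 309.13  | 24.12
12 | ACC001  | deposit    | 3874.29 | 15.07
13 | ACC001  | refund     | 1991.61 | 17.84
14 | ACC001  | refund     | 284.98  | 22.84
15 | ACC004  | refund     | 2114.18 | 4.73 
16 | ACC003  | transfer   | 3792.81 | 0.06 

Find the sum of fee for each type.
SELECT type, SUM(fee) as result
FROM transactions
GROUP BY type

Result:
  deposit: 15.07
  interest: 17.39
  refund: 94.36
  transfer: 16.06
  withdrawal: 51.24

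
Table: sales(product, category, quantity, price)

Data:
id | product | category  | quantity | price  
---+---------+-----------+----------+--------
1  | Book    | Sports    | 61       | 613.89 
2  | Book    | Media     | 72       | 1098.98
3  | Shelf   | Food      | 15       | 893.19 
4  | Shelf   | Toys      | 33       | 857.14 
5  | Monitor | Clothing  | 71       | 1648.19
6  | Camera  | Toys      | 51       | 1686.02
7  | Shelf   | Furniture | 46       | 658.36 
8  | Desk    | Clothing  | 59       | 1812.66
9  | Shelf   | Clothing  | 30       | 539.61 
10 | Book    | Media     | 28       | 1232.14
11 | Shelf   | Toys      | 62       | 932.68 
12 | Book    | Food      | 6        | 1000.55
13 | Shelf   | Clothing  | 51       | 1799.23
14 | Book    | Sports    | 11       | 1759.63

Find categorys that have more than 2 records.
SELECT category, COUNT(*) as cnt
FROM sales
GROUP BY category
HAVING COUNT(*) > 2

Result:
  Clothing: 4
  Toys: 3

Note: HAVING filters groups after aggregation, WHERE filters rows before.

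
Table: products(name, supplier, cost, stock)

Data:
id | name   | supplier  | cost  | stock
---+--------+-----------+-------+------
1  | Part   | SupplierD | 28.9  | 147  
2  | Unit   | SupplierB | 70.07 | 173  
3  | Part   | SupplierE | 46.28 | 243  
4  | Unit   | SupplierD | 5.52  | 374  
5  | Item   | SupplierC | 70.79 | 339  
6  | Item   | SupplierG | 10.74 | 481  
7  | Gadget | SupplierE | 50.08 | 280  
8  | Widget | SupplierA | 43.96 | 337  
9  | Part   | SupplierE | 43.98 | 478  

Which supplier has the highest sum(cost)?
SELECT supplier, SUM(cost) as val
FROM products
GROUP BY supplier
ORDER BY val DESC
LIMIT 1

Result: SupplierE with sum(cost) = 140.34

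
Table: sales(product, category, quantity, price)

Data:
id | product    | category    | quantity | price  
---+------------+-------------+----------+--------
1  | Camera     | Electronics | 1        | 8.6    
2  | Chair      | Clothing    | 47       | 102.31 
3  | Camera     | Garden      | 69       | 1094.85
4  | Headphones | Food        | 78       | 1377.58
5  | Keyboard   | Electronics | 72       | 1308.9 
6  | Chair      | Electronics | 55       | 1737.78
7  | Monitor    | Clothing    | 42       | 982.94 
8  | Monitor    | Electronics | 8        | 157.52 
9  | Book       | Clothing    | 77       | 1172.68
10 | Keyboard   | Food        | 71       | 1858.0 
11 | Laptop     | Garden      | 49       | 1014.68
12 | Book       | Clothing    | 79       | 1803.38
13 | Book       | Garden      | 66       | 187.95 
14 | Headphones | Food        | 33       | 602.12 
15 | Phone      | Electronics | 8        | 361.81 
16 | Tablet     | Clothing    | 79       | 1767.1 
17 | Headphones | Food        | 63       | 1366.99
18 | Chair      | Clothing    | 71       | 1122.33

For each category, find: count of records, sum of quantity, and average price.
SELECT category,
       COUNT(*) as cnt,
       SUM(quantity) as total_quantity,
       AVG(price) as avg_price
FROM sales
GROUP BY category

Result:
  Clothing: 6 records, 395 total quantity, 1158.46 avg price
  Electronics: 5 records, 144 total quantity, 714.92 avg price
  Food: 4 records, 245 total quantity, 1301.17 avg price
  Garden: 3 records, 184 total quantity, 765.83 avg price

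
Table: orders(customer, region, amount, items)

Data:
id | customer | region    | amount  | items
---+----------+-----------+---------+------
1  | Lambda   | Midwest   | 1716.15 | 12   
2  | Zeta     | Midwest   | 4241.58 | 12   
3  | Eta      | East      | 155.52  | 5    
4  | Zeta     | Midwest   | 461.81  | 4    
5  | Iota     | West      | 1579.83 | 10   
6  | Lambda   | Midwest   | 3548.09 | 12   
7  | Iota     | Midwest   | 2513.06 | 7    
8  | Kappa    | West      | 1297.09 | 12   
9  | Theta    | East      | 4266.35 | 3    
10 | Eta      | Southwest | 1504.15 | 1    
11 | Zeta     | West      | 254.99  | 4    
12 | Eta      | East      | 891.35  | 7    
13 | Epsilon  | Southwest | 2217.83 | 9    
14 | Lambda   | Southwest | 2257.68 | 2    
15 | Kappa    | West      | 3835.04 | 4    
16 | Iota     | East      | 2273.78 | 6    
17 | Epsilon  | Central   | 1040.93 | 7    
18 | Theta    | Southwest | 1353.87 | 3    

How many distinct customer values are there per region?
SELECT region, COUNT(DISTINCT customer)
FROM orders
GROUP BY region

Result:
  Central: 1 distinct
  East: 3 distinct
  Midwest: 3 distinct
  Southwest: 4 distinct
  West: 3 distinct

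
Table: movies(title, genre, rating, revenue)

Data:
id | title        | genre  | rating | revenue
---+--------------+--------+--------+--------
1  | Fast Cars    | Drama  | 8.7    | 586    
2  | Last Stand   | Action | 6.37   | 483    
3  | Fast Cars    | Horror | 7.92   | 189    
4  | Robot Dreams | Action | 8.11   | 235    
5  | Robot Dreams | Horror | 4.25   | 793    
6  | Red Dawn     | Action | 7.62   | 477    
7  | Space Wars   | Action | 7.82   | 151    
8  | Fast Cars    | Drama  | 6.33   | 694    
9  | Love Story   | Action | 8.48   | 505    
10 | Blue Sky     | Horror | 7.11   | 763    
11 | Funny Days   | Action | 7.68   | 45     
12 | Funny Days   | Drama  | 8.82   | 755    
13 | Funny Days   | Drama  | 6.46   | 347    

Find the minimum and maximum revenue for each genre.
SELECT genre, MIN(revenue), MAX(revenue)
FROM movies
GROUP BY genre

Result:
  Action: min=45, max=505
  Drama: min=347, max=755
  Horror: min=189, max=793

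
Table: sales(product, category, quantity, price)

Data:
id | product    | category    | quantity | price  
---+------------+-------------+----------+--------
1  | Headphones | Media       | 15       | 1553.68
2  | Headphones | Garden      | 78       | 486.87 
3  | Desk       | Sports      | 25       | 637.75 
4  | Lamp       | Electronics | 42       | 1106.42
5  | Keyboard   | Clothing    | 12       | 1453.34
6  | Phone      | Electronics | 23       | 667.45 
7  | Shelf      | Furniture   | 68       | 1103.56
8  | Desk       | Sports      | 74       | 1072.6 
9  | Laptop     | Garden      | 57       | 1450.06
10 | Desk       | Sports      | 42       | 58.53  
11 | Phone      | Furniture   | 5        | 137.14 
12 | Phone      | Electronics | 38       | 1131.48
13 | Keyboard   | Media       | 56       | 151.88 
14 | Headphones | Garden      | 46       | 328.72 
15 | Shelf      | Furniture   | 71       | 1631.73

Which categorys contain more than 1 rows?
SELECT category, COUNT(*) as cnt
FROM sales
GROUP BY category
HAVING COUNT(*) > 1

Result:
  Electronics: 3
  Furniture: 3
  Garden: 3
  Media: 2
  Sports: 3

Note: HAVING filters groups after aggregation, WHERE filters rows before.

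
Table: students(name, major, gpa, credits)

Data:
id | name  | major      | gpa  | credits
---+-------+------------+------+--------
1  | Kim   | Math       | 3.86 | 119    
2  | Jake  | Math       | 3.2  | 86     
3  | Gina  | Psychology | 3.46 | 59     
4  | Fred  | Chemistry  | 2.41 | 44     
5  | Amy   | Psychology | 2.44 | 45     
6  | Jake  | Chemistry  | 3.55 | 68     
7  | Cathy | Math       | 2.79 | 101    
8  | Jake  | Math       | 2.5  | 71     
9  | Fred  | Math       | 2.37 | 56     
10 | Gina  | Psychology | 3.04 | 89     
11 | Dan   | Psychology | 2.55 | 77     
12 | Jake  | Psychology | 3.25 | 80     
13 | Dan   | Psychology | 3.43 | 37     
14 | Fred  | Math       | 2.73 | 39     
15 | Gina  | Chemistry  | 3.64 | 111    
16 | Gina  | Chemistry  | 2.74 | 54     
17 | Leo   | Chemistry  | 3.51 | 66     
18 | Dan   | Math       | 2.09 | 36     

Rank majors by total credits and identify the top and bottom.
SELECT major, SUM(credits)
FROM students
GROUP BY major
ORDER BY SUM(credits)

All groups:
  Chemistry: 343
  Psychology: 387
  Math: 508

Highest: Math (508)
Lowest: Chemistry (343)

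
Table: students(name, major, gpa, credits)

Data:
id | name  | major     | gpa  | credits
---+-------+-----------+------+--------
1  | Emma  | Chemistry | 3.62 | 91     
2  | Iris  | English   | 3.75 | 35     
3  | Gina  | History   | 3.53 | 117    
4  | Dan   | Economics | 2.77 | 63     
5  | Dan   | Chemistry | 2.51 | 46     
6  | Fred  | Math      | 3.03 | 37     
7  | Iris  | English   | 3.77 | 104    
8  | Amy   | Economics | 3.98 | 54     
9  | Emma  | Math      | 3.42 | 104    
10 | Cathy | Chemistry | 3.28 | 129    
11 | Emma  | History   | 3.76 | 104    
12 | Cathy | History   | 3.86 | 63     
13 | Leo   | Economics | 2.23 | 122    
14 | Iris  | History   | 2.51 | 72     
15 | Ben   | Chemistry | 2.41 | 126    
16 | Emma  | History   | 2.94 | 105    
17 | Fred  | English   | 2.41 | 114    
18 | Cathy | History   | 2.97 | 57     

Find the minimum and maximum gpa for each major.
SELECT major, MIN(gpa), MAX(gpa)
FROM students
GROUP BY major

Result:
  Chemistry: min=2.41, max=3.62
  Economics: min=2.23, max=3.98
  English: min=2.41, max=3.77
  History: min=2.51, max=3.86
  Math: min=3.03, max=3.42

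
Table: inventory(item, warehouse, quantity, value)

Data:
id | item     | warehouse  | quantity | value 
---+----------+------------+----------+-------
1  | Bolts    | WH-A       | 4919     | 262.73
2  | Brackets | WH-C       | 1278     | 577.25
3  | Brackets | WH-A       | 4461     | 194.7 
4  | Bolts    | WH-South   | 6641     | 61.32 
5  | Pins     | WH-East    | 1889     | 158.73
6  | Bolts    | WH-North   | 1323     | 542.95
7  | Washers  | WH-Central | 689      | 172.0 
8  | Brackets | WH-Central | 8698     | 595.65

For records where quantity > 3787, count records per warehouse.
SELECT warehouse, COUNT(*)
FROM inventory
WHERE quantity > 3787
GROUP BY warehouse

Note: WHERE filters rows before grouping.

Result:
  WH-A: 2
  WH-Central: 1
  WH-South: 1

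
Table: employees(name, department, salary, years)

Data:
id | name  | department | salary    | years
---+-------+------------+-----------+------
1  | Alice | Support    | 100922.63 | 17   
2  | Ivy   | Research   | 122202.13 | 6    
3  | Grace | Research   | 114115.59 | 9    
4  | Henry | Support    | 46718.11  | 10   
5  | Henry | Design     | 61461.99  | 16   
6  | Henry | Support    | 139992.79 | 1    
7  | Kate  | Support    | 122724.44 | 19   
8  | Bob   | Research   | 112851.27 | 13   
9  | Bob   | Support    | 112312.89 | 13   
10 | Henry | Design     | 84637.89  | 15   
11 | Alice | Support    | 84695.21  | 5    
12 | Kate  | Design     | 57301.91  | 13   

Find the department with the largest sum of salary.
SELECT department, SUM(salary) as val
FROM employees
GROUP BY department
ORDER BY val DESC
LIMIT 1

Result: Support with sum(salary) = 607366.07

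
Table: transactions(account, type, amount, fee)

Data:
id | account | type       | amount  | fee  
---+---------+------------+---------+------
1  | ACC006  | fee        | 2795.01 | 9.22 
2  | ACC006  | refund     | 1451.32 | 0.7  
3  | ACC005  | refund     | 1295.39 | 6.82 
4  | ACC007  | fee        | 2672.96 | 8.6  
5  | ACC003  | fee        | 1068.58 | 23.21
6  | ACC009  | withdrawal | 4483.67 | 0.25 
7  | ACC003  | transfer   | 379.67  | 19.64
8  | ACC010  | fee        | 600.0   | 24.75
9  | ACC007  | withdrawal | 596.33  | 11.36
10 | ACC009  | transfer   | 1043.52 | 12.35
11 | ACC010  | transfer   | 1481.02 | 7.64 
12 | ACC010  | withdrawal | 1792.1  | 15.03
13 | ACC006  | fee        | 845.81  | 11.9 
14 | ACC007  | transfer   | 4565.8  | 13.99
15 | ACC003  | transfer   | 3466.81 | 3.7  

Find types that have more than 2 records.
SELECT type, COUNT(*) as cnt
FROM transactions
GROUP BY type
HAVING COUNT(*) > 2

Result:
  fee: 5
  transfer: 5
  withdrawal: 3

Note: HAVING filters groups after aggregation, WHERE filters rows before.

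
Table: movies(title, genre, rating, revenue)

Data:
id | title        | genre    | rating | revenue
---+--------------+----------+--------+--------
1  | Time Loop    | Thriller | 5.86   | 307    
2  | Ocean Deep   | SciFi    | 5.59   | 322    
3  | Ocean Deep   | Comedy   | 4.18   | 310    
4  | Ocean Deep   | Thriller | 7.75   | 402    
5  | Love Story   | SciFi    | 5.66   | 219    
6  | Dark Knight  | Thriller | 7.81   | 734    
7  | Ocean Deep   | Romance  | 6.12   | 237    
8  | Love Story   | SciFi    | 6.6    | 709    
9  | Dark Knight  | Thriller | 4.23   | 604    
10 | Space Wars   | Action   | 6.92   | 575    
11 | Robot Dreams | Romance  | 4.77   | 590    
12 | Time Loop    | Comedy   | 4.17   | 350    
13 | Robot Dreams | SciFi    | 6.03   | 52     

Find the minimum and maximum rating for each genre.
SELECT genre, MIN(rating), MAX(rating)
FROM movies
GROUP BY genre

Result:
  Action: min=6.92, max=6.92
  Comedy: min=4.17, max=4.18
  Romance: min=4.77, max=6.12
  SciFi: min=5.59, max=6.60
  Thriller: min=4.23, max=7.81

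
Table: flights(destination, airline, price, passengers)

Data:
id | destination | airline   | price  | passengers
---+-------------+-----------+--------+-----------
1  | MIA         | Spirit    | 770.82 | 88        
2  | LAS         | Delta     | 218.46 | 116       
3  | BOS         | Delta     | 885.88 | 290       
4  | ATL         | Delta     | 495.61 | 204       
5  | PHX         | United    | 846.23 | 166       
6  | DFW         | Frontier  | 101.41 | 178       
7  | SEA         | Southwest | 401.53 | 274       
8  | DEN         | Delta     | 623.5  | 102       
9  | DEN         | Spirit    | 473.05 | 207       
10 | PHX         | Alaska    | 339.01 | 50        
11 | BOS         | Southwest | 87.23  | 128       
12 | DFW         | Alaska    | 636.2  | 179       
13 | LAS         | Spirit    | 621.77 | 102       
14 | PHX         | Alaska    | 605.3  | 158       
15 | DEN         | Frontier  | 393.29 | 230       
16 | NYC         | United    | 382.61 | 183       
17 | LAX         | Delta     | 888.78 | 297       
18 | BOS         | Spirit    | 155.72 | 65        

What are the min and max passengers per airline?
SELECT airline, MIN(passengers), MAX(passengers)
FROM flights
GROUP BY airline

Result:
  Alaska: min=50, max=179
  Delta: min=102, max=297
  Frontier: min=178, max=230
  Southwest: min=128, max=274
  Spirit: min=65, max=207
  United: min=166, max=183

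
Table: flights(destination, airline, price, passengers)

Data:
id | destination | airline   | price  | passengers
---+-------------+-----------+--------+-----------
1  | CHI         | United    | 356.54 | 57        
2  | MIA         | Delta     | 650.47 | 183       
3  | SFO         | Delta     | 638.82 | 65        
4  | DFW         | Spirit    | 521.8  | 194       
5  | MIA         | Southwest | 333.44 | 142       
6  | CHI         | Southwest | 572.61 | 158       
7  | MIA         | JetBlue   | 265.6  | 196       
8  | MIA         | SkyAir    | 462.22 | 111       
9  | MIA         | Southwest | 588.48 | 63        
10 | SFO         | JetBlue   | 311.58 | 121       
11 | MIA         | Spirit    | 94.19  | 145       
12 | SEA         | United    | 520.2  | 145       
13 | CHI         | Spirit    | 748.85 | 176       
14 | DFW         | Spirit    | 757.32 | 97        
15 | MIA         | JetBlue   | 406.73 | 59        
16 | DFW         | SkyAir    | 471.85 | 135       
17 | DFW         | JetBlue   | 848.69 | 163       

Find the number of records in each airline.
SELECT airline, COUNT(*) as count
FROM flights
GROUP BY airline

Result:
  Delta: 2
  JetBlue: 4
  SkyAir: 2
  Southwest: 3
  Spirit: 4
  United: 2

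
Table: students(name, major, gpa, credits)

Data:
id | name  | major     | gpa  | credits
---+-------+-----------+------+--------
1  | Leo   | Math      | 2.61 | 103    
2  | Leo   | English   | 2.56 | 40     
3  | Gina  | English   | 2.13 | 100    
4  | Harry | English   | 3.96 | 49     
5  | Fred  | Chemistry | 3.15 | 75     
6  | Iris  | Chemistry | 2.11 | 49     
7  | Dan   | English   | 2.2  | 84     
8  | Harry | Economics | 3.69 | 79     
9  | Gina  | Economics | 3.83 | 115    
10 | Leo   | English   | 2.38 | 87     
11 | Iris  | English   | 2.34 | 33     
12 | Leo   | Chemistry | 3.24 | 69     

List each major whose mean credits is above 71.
SELECT major, AVG(credits)
FROM students
GROUP BY major
HAVING AVG(credits) > 71

Result:
  Economics: avg=97.00
  Math: avg=103.00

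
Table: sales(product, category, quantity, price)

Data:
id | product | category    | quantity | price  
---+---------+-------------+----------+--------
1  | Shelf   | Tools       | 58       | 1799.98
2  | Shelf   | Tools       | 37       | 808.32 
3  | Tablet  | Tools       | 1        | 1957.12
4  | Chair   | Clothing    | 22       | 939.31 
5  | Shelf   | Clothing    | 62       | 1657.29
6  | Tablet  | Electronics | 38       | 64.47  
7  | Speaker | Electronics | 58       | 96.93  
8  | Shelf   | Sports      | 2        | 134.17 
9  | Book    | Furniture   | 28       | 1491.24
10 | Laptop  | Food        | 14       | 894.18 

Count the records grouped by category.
SELECT category, COUNT(*) as count
FROM sales
GROUP BY category

Result:
  Clothing: 2
  Electronics: 2
  Food: 1
  Furniture: 1
  Sports: 1
  Tools: 3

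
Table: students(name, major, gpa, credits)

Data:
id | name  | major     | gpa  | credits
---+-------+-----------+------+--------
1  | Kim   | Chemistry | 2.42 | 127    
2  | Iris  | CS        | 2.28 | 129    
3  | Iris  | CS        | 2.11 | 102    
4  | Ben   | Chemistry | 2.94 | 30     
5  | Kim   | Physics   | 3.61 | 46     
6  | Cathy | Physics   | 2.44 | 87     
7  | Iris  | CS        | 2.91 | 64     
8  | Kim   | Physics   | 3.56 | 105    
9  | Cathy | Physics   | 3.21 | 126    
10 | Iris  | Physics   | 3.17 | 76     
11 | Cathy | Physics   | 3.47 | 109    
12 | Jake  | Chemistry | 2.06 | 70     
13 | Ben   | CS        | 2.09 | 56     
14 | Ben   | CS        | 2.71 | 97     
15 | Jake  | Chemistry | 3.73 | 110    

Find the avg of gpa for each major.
SELECT major, AVG(gpa) as result
FROM students
GROUP BY major

Result:
  CS: 2.42
  Chemistry: 2.79
  Physics: 3.24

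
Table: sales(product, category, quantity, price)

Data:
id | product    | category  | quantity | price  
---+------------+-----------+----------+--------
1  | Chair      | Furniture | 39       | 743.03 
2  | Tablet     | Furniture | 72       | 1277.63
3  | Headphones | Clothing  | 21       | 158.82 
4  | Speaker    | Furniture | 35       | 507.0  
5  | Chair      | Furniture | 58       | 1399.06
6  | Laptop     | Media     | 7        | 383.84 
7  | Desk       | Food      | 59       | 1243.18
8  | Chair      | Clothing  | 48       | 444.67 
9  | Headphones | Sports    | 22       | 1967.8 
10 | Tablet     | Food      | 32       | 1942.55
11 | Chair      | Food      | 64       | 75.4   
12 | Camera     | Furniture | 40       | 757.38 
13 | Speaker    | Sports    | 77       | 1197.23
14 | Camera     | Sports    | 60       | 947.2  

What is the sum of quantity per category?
SELECT category, SUM(quantity) as result
FROM sales
GROUP BY category

Result:
  Clothing: 69
  Food: 155
  Furniture: 244
  Media: 7
  Sports: 159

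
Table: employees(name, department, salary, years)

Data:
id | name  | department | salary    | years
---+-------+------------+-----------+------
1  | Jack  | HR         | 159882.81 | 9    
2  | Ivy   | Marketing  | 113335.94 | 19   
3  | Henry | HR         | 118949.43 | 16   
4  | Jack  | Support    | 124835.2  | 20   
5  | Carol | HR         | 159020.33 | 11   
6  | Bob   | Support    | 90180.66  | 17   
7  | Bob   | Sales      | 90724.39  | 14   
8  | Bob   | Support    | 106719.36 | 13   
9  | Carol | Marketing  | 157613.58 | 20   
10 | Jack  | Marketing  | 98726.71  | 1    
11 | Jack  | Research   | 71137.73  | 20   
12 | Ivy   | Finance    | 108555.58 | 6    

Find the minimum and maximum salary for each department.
SELECT department, MIN(salary), MAX(salary)
FROM employees
GROUP BY department

Result:
  Finance: min=108555.58, max=108555.58
  HR: min=118949.43, max=159882.81
  Marketing: min=98726.71, max=157613.58
  Research: min=71137.73, max=71137.73
  Sales: min=90724.39, max=90724.39
  Support: min=90180.66, max=124835.20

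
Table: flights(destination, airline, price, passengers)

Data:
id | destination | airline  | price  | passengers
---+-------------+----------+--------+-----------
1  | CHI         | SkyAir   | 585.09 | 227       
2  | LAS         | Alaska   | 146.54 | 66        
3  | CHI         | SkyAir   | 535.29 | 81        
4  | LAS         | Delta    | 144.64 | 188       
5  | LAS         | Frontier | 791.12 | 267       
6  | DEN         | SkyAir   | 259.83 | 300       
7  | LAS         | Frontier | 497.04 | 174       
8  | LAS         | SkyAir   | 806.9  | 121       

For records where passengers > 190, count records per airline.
SELECT airline, COUNT(*)
FROM flights
WHERE passengers > 190
GROUP BY airline

Note: WHERE filters rows before grouping.

Result:
  Frontier: 1
  SkyAir: 2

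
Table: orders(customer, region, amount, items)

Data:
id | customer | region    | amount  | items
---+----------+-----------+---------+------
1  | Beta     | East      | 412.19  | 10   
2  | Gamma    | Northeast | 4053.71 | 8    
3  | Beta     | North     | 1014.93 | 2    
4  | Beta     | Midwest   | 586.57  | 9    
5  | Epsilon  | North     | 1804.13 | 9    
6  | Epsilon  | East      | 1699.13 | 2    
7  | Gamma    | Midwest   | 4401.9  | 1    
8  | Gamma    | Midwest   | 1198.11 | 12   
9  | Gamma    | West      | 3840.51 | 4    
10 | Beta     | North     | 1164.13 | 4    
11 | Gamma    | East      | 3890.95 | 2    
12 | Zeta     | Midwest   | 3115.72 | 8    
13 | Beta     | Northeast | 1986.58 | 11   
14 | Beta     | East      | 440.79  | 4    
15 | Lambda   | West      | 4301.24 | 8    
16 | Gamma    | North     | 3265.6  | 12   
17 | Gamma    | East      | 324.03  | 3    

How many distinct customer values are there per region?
SELECT region, COUNT(DISTINCT customer)
FROM orders
GROUP BY region

Result:
  East: 3 distinct
  Midwest: 3 distinct
  North: 3 distinct
  Northeast: 2 distinct
  West: 2 distinct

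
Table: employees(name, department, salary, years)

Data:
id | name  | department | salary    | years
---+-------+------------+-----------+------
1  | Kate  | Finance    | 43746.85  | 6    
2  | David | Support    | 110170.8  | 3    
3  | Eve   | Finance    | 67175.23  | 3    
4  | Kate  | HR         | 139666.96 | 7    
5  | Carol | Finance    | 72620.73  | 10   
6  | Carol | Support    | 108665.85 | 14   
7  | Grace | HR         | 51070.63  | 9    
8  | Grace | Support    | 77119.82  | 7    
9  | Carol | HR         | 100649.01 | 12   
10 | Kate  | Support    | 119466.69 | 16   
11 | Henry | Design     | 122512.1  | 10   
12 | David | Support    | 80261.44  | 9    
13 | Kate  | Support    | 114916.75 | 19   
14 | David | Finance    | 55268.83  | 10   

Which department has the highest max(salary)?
SELECT department, MAX(salary) as val
FROM employees
GROUP BY department
ORDER BY val DESC
LIMIT 1

Result: HR with max(salary) = 139666.96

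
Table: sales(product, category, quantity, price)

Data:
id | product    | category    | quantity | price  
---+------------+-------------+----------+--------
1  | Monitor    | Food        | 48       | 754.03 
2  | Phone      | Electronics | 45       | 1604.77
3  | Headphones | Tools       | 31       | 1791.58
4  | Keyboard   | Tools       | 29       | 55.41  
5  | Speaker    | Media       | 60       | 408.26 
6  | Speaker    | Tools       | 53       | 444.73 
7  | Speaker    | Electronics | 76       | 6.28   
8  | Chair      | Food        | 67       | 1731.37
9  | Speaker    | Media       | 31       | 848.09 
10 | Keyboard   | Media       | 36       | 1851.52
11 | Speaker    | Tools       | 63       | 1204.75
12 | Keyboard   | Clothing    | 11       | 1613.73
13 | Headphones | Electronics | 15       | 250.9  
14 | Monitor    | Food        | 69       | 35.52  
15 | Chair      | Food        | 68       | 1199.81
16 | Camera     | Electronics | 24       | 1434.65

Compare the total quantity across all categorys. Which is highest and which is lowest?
SELECT category, SUM(quantity)
FROM sales
GROUP BY category
ORDER BY SUM(quantity)

All groups:
  Clothing: 11
  Media: 127
  Electronics: 160
  Tools: 176
  Food: 252

Highest: Food (252)
Lowest: Clothing (11)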